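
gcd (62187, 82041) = 3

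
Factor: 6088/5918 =3044/2959= 2^2*11^( - 1)*269^( - 1)*761^1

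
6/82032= 1/13672= 0.00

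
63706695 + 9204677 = 72911372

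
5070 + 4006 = 9076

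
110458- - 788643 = 899101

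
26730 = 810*33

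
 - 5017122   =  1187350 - 6204472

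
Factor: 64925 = 5^2*7^2*53^1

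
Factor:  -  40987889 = - 353^1*116113^1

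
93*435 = 40455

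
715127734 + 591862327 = 1306990061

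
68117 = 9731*7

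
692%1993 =692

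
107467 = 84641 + 22826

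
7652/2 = 3826 = 3826.00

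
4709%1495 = 224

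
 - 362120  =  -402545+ 40425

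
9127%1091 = 399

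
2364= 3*788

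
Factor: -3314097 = - 3^2*368233^1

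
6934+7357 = 14291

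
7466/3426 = 2+ 307/1713 = 2.18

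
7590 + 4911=12501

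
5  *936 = 4680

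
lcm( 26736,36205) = 1737840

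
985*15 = 14775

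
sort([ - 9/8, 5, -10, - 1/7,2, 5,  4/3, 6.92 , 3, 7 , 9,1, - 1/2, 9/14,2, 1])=[ - 10,-9/8,- 1/2, - 1/7, 9/14, 1, 1,  4/3, 2, 2,3,5,5, 6.92, 7,9]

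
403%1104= 403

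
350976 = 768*457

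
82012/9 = 9112 + 4/9=9112.44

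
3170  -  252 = 2918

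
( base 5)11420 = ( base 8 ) 1534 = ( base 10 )860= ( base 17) 2ga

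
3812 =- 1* (  -  3812 )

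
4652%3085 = 1567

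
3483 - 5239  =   - 1756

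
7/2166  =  7/2166 = 0.00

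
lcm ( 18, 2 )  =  18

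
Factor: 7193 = 7193^1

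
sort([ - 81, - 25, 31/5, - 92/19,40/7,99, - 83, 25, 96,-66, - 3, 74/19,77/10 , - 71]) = [ - 83, - 81, - 71, - 66, - 25,  -  92/19, - 3, 74/19, 40/7, 31/5,77/10, 25, 96,99 ]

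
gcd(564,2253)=3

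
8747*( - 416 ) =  - 3638752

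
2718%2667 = 51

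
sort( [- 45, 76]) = [  -  45,76]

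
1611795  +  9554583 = 11166378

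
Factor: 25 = 5^2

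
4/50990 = 2/25495= 0.00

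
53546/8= 6693 + 1/4 = 6693.25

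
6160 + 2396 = 8556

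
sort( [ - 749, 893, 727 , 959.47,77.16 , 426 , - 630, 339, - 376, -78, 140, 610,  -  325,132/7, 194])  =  [ - 749, - 630, - 376, - 325, - 78,132/7, 77.16,140, 194, 339,426,610,727, 893,959.47 ]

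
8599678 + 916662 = 9516340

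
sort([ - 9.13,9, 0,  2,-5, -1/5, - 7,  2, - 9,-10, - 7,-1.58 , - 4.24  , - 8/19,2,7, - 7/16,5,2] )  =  [ - 10,-9.13, - 9 ,-7,-7, - 5, -4.24, - 1.58, -7/16,-8/19, - 1/5,0, 2,2,  2,2,5, 7,9]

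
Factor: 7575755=5^1 *11^1*181^1*761^1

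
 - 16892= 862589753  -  862606645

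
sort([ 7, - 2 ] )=[ - 2,7]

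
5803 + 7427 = 13230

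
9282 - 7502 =1780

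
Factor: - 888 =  - 2^3*3^1*37^1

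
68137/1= 68137 = 68137.00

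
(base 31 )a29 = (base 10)9681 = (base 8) 22721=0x25D1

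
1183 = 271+912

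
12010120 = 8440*1423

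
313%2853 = 313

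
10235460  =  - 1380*( - 7417 ) 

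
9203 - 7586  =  1617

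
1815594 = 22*82527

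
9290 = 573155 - 563865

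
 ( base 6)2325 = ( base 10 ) 557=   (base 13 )33b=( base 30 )IH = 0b1000101101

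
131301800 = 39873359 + 91428441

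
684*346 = 236664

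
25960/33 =2360/3 =786.67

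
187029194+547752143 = 734781337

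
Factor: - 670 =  - 2^1*5^1*67^1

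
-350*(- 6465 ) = 2262750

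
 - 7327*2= - 14654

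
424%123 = 55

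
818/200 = 409/100 = 4.09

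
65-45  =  20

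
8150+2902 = 11052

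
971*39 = 37869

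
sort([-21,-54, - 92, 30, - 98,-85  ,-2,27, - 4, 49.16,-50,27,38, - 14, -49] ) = [ - 98, - 92,-85, - 54,  -  50 , - 49 , - 21,-14, - 4, - 2 , 27,27,30,38,49.16] 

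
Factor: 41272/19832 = 77/37 = 7^1*11^1*37^( - 1)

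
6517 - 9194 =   -  2677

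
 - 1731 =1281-3012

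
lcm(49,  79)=3871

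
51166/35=51166/35=1461.89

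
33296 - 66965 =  - 33669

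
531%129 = 15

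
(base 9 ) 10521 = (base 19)106c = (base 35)5OK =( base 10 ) 6985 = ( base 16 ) 1b49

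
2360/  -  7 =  - 2360/7  =  - 337.14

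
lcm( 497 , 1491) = 1491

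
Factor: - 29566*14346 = -424153836 = -2^2*3^2*797^1 * 14783^1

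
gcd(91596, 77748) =12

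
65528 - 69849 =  - 4321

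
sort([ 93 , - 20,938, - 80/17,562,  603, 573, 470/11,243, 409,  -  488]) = [ - 488 , - 20,- 80/17,470/11, 93,  243,409,  562, 573,603,  938 ]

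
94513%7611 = 3181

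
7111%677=341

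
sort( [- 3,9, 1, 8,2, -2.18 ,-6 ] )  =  [-6, - 3,-2.18 , 1 , 2 , 8,9 ] 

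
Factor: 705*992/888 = 2^2*5^1 * 31^1 * 37^( - 1 )*47^1 = 29140/37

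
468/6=78= 78.00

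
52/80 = 13/20 =0.65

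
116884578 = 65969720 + 50914858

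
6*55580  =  333480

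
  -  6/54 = - 1 + 8/9  =  - 0.11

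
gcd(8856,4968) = 216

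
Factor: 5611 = 31^1*181^1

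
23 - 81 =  - 58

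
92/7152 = 23/1788 = 0.01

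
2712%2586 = 126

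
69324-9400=59924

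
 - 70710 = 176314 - 247024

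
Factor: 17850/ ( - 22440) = -2^( - 2)*5^1*7^1*11^(-1 ) =- 35/44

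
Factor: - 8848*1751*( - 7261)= 112493569328 = 2^4*7^1*17^1 *53^1*79^1*103^1*137^1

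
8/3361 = 8/3361= 0.00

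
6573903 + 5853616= 12427519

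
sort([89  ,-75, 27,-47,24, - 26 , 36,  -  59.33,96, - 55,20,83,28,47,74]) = [ - 75, - 59.33,-55, - 47, -26,20,24 , 27 , 28,36,47, 74 , 83, 89 , 96] 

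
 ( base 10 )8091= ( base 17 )1AGG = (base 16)1f9b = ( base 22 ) gfh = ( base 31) 8D0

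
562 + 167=729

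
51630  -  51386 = 244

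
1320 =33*40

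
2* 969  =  1938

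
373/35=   373/35 = 10.66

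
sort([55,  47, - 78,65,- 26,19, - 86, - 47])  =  [ - 86, - 78, - 47, - 26, 19,  47,55, 65 ] 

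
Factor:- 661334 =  -2^1*17^1*53^1*367^1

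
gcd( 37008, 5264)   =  16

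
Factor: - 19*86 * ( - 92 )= 2^3 * 19^1*23^1*43^1 =150328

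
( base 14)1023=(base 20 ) 6IF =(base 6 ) 20503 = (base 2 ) 101011010111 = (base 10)2775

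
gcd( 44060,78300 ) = 20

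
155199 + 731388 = 886587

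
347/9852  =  347/9852= 0.04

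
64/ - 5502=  - 1+2719/2751= - 0.01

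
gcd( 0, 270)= 270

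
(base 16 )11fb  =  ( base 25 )793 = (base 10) 4603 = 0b1000111111011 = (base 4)1013323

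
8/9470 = 4/4735  =  0.00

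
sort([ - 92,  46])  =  [ -92,46] 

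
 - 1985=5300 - 7285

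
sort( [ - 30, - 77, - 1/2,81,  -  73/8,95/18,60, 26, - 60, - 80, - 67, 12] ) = [ - 80, - 77,- 67,-60,-30,  -  73/8, - 1/2, 95/18, 12,26,60, 81 ] 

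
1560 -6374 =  - 4814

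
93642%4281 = 3741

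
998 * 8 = 7984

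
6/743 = 6/743  =  0.01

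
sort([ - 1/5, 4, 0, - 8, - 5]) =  [ - 8, - 5, - 1/5,  0,4]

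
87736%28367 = 2635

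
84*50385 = 4232340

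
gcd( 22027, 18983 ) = 1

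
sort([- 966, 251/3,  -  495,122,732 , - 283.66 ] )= [-966, - 495, - 283.66,251/3, 122, 732 ] 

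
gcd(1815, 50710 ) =55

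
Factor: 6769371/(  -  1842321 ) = - 2256457/614107 = - 7^1*13^(-1 )*97^(-1)*487^(-1 )*322351^1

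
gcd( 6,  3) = 3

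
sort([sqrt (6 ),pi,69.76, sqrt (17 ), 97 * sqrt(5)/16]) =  [sqrt(6),pi, sqrt( 17), 97*sqrt(5)/16, 69.76] 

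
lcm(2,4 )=4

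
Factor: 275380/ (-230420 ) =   -  7^2*41^( - 1 )   =  -  49/41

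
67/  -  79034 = - 1 + 78967/79034 = - 0.00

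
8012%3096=1820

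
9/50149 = 9/50149 = 0.00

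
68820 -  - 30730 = 99550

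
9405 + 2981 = 12386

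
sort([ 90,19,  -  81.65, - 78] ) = [  -  81.65, -78,19,90] 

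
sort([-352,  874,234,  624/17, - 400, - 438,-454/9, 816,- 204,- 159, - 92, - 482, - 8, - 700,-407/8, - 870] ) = [ - 870,  -  700,- 482, - 438, - 400, - 352, - 204,  -  159, - 92, - 407/8, - 454/9, - 8, 624/17,234, 816,874 ]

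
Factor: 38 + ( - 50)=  - 12 = - 2^2*3^1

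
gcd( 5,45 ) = 5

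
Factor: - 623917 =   -  7^3 * 17^1*107^1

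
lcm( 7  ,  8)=56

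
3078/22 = 1539/11 = 139.91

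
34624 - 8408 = 26216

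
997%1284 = 997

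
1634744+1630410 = 3265154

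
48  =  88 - 40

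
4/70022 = 2/35011 = 0.00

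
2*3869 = 7738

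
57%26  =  5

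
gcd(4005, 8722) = 89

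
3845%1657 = 531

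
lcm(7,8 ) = 56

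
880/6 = 146 + 2/3  =  146.67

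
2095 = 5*419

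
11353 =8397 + 2956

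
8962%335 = 252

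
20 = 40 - 20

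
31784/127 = 250  +  34/127 = 250.27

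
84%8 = 4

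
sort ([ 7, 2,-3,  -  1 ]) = [ - 3, - 1 , 2, 7] 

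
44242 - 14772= 29470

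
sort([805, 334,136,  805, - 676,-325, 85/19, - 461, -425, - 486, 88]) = [ - 676,-486,  -  461, - 425,-325,85/19,  88, 136, 334,805, 805]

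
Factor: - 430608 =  - 2^4 * 3^1*8971^1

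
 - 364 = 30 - 394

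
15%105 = 15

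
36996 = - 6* (-6166)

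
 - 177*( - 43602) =7717554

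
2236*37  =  82732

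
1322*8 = 10576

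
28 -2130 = -2102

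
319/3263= 319/3263 = 0.10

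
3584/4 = 896  =  896.00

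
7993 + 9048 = 17041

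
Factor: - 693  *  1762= - 1221066 = - 2^1* 3^2*7^1*11^1*881^1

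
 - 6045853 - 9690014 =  - 15735867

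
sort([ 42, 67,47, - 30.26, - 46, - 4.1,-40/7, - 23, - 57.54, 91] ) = [ - 57.54, - 46, - 30.26, - 23, - 40/7, - 4.1 , 42, 47, 67,91] 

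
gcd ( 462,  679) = 7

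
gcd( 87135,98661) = 3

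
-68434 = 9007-77441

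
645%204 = 33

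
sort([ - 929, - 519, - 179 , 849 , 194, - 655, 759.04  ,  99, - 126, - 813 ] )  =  [ - 929, - 813,- 655,  -  519 , - 179, - 126, 99,194, 759.04,849 ] 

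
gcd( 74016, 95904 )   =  288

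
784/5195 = 784/5195 = 0.15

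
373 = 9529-9156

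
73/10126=73/10126 = 0.01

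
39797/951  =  39797/951 = 41.85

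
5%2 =1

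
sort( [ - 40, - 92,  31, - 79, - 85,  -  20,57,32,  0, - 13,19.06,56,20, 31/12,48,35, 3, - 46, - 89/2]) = [ -92, - 85, - 79 ,-46, - 89/2, - 40 , - 20,  -  13,0, 31/12 , 3 , 19.06,20,31,  32,35, 48, 56, 57]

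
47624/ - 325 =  - 47624/325 = - 146.54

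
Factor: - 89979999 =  - 3^1 * 29993333^1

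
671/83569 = 671/83569 = 0.01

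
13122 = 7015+6107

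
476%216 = 44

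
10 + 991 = 1001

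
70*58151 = 4070570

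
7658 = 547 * 14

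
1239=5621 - 4382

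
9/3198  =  3/1066 = 0.00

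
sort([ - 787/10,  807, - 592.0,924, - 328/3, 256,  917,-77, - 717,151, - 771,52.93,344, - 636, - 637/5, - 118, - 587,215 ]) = [ - 771, - 717 , - 636, - 592.0, - 587, - 637/5, - 118 , - 328/3, - 787/10, - 77,52.93, 151,215, 256,344, 807,917, 924] 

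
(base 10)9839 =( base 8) 23157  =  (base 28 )cfb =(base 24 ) h1n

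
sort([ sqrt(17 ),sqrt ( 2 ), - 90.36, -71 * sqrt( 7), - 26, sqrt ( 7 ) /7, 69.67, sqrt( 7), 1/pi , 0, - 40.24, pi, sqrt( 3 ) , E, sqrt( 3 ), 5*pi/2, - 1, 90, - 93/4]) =[ - 71*sqrt ( 7),  -  90.36, - 40.24,  -  26,-93/4, - 1, 0, 1/pi,sqrt( 7)/7,sqrt ( 2 ) , sqrt(3 ),sqrt ( 3 ), sqrt(7), E, pi, sqrt ( 17 ), 5*pi/2, 69.67,90]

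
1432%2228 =1432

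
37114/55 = 3374/5=674.80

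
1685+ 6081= 7766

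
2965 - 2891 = 74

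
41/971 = 41/971 = 0.04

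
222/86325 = 74/28775 = 0.00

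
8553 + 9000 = 17553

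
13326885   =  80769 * 165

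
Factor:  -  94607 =-89^1* 1063^1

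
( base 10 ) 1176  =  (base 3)1121120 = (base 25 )1M1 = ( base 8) 2230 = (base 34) 10K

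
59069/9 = 59069/9=6563.22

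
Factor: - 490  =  - 2^1*5^1 *7^2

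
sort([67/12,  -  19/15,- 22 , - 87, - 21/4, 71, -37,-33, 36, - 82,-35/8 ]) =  [-87, - 82 , - 37, - 33,-22, - 21/4, - 35/8, -19/15,67/12,  36,71]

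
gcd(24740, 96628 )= 4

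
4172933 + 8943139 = 13116072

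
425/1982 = 425/1982  =  0.21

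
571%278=15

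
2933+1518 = 4451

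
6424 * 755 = 4850120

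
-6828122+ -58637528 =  - 65465650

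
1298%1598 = 1298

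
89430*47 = 4203210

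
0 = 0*96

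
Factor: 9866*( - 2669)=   -  2^1*17^1 *157^1*4933^1 = - 26332354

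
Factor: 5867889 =3^1*29^1*67447^1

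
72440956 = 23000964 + 49439992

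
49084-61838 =-12754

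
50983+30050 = 81033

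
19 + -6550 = -6531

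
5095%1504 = 583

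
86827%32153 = 22521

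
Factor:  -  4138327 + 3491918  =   - 646409  =  -373^1*1733^1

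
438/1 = 438 = 438.00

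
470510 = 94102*5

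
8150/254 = 32 + 11/127 = 32.09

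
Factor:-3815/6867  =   - 3^( - 2)*5^1  =  -5/9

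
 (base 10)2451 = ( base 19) 6F0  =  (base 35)201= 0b100110010011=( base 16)993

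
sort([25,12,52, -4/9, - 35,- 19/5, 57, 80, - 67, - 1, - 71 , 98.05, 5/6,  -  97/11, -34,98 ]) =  [- 71 ,-67,-35, - 34,- 97/11 , - 19/5, - 1, - 4/9,  5/6 , 12, 25, 52, 57 , 80,98, 98.05]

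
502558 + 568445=1071003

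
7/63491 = 7/63491 = 0.00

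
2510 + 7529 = 10039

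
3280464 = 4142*792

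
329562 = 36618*9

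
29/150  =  29/150 = 0.19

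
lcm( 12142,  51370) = 667810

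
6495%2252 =1991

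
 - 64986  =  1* ( - 64986 ) 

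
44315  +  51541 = 95856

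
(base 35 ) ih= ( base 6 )2555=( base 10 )647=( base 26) on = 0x287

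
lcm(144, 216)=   432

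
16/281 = 16/281 =0.06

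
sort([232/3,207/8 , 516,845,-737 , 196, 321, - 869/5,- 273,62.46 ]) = [  -  737,  -  273, - 869/5,207/8,62.46, 232/3,  196,321,516 , 845 ] 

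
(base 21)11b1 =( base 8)23316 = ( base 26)ei2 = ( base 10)9934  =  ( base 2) 10011011001110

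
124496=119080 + 5416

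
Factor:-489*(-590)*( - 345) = -99535950 = - 2^1*3^2*5^2*23^1 *59^1*163^1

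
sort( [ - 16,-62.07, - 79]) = [-79 ,  -  62.07, - 16]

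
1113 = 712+401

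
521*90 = 46890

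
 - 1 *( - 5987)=5987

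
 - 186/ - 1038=31/173 = 0.18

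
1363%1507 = 1363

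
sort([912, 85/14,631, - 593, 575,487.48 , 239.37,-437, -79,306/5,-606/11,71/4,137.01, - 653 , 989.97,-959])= [ - 959, - 653,-593,-437,-79, - 606/11,85/14, 71/4,306/5,  137.01, 239.37 , 487.48,575,631,  912,989.97]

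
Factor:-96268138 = -2^1 * 48134069^1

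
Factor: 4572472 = 2^3*101^1*5659^1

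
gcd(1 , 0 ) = 1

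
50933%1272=53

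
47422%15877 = 15668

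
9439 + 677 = 10116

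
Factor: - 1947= -3^1*11^1*59^1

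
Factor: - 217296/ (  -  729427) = 2^4*3^3*211^( - 1)*503^1*3457^( - 1)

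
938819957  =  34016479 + 904803478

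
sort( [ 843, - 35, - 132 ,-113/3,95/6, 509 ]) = [ - 132, - 113/3,-35,95/6, 509,843 ] 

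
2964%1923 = 1041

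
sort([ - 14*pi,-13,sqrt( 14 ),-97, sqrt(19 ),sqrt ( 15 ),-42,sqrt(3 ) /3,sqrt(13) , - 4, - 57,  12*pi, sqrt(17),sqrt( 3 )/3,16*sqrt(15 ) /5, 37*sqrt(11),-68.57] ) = [ - 97,  -  68.57,-57 ,-14*pi,-42, - 13, - 4,sqrt(3)/3,sqrt( 3)/3,sqrt(13),  sqrt( 14 ),sqrt(15),sqrt(17), sqrt( 19 ),16*sqrt( 15 )/5, 12 * pi, 37 * sqrt ( 11)]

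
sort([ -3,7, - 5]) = [ - 5,-3,7]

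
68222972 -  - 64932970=133155942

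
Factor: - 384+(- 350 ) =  - 734 = -2^1 * 367^1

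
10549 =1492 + 9057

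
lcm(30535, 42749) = 213745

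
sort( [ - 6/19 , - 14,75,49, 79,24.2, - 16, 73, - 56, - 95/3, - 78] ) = [ - 78, - 56, - 95/3, - 16, - 14, - 6/19, 24.2, 49, 73,75,79 ]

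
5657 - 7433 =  - 1776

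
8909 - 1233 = 7676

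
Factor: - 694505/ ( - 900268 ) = 2^( -2)*5^1 * 7^1*19843^1 *225067^( - 1 )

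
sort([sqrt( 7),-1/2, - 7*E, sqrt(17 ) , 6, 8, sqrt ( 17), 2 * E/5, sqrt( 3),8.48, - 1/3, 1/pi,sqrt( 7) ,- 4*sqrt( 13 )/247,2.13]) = [-7*E,  -  1/2, - 1/3, - 4*sqrt( 13) /247, 1/pi,2*E/5, sqrt(3 ),2.13, sqrt ( 7 ), sqrt( 7), sqrt(17 ) , sqrt( 17), 6, 8, 8.48 ] 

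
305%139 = 27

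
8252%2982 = 2288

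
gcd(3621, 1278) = 213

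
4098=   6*683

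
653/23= 653/23  =  28.39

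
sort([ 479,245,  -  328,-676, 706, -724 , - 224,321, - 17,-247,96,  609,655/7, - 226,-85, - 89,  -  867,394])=[  -  867,  -  724,  -  676, - 328 , - 247, - 226, - 224, - 89, - 85, - 17,655/7,96, 245,321,394, 479,609, 706]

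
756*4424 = 3344544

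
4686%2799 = 1887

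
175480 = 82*2140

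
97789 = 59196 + 38593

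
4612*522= 2407464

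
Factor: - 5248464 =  - 2^4*3^1*13^2*647^1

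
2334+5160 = 7494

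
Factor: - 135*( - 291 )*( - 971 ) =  - 3^4*5^1 * 97^1 * 971^1= - 38145735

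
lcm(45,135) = 135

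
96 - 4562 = -4466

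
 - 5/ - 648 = 5/648 = 0.01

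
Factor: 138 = 2^1*3^1*23^1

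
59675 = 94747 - 35072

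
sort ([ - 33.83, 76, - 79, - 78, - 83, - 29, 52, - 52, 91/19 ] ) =[-83, - 79, - 78 ,-52,-33.83, - 29 , 91/19, 52, 76] 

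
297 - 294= 3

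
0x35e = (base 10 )862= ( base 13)514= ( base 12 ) 5BA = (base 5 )11422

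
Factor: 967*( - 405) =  - 391635 = - 3^4 * 5^1 * 967^1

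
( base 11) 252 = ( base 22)dd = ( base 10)299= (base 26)BD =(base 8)453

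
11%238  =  11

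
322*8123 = 2615606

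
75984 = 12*6332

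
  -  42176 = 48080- 90256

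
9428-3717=5711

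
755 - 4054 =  - 3299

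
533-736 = -203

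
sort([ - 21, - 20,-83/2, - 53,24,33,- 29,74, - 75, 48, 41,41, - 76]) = [ - 76,  -  75, - 53, - 83/2, - 29, -21, - 20,  24,33,41,41,  48,74] 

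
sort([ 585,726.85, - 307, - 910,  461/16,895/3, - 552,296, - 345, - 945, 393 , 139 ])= [ - 945, - 910,- 552, - 345,-307,461/16, 139, 296,895/3,393,585, 726.85] 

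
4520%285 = 245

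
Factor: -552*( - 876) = 2^5 * 3^2*23^1*73^1 = 483552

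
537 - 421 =116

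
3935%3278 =657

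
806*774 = 623844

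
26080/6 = 4346 + 2/3  =  4346.67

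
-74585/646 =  - 116 + 351/646 = - 115.46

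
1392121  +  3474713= 4866834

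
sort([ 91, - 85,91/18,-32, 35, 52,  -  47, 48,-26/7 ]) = [ - 85, -47,  -  32, - 26/7,91/18, 35,48,52,  91 ]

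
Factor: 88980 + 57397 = 146377 = 7^1  *  11^1*1901^1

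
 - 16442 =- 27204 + 10762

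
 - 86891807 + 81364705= - 5527102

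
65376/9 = 7264  =  7264.00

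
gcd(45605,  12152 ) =7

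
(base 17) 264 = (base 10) 684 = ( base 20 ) 1e4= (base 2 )1010101100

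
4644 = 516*9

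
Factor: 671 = 11^1*61^1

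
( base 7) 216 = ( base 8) 157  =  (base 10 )111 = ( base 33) 3c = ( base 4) 1233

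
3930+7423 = 11353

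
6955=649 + 6306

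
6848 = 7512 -664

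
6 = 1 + 5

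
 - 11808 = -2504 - 9304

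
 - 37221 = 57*( - 653)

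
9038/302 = 4519/151 = 29.93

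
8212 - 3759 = 4453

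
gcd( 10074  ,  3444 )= 6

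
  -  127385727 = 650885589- 778271316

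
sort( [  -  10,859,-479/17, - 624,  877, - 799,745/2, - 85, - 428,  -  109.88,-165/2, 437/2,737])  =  [ - 799, - 624,- 428, - 109.88, - 85, - 165/2, - 479/17, - 10,437/2,  745/2,737, 859, 877 ] 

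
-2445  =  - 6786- - 4341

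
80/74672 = 5/4667 = 0.00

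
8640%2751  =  387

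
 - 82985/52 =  - 1596 + 7/52 = - 1595.87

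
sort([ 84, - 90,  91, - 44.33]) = [ - 90, - 44.33, 84, 91 ]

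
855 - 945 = -90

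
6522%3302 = 3220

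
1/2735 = 1/2735  =  0.00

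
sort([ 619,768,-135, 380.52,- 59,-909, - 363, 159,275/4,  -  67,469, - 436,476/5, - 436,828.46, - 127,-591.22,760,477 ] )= [ -909,-591.22, - 436,-436,- 363, - 135, - 127,-67, - 59,275/4,476/5,159, 380.52,469, 477,619, 760, 768,828.46] 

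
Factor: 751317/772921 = 3^1* 7^2*19^1*269^1*772921^( - 1)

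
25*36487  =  912175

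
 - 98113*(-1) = 98113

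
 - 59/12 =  - 59/12 = -4.92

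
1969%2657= 1969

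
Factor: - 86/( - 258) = 3^(-1) = 1/3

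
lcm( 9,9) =9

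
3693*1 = 3693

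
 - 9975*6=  - 59850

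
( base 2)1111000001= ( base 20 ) 281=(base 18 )2h7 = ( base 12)681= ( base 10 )961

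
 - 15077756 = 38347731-53425487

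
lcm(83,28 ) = 2324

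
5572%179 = 23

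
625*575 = 359375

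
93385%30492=1909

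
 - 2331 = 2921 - 5252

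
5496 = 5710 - 214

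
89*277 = 24653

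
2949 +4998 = 7947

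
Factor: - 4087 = -61^1 * 67^1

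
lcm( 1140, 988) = 14820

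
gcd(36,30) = 6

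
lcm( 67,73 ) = 4891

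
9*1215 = 10935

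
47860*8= 382880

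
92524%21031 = 8400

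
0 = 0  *487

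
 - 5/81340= -1/16268 = - 0.00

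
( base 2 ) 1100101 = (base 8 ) 145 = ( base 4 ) 1211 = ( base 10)101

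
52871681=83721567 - 30849886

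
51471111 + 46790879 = 98261990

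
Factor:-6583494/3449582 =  - 3291747/1724791= -3^1 * 239^1 *4591^1 * 1724791^(  -  1 )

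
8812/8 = 1101  +  1/2 = 1101.50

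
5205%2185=835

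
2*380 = 760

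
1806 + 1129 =2935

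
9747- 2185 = 7562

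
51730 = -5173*( - 10) 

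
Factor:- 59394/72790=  - 3^1 * 5^( - 1 )*19^1*29^( -1)*251^( - 1 )*521^1 = - 29697/36395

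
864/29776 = 54/1861 = 0.03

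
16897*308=5204276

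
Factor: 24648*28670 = 2^4*3^1 * 5^1*13^1*47^1*61^1*79^1 = 706658160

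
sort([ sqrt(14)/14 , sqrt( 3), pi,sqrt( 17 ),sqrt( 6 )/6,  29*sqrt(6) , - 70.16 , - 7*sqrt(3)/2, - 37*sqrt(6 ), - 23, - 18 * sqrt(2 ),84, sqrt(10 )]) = [ - 37*sqrt(6 ), - 70.16, -18*sqrt( 2), - 23, - 7*sqrt(3 )/2,sqrt( 14)/14 , sqrt ( 6) /6,sqrt(3 ),pi,sqrt(10), sqrt(17), 29*sqrt( 6 ),84]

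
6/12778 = 3/6389 = 0.00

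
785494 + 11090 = 796584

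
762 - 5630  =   - 4868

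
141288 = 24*5887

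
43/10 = 4+3/10 = 4.30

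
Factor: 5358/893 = 2^1  *3^1 =6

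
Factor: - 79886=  - 2^1*59^1*677^1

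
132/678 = 22/113 = 0.19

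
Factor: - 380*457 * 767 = -133197220 = -  2^2*5^1*13^1*19^1*59^1 * 457^1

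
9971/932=9971/932=10.70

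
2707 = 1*2707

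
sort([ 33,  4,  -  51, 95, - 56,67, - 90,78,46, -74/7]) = [-90, - 56 , - 51, - 74/7,4, 33, 46, 67, 78, 95]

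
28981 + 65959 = 94940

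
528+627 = 1155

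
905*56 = 50680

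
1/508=1/508  =  0.00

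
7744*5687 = 44040128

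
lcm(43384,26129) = 2299352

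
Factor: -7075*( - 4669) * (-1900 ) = - 62763032500 =-2^2*5^4  *  7^1 * 19^1*23^1*29^1*283^1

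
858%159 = 63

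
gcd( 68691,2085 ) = 3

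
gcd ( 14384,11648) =16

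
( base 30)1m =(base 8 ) 64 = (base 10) 52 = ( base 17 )31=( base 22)28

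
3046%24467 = 3046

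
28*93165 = 2608620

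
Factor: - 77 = -7^1*11^1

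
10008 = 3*3336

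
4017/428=4017/428 = 9.39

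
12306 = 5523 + 6783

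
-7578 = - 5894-1684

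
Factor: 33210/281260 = 81/686 = 2^( - 1 ) * 3^4*7^( - 3) 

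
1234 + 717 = 1951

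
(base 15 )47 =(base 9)74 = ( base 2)1000011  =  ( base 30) 27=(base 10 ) 67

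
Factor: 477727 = 477727^1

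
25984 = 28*928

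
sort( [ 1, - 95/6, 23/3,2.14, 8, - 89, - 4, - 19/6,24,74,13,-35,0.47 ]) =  [-89, - 35, - 95/6, - 4, - 19/6,0.47,1 , 2.14,23/3, 8,  13, 24,74]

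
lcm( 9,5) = 45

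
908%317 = 274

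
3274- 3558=  -  284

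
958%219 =82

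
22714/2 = 11357  =  11357.00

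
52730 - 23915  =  28815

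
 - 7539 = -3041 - 4498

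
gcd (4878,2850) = 6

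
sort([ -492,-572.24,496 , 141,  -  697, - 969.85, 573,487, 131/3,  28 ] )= [ - 969.85, - 697 , - 572.24, - 492 , 28, 131/3,141, 487,496,573 ] 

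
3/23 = 3/23 = 0.13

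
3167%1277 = 613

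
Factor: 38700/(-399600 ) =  - 43/444 = - 2^( - 2 )*3^( - 1 )*37^( - 1)*43^1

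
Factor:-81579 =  - 3^1*71^1*383^1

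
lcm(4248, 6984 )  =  412056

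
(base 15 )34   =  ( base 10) 49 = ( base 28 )1L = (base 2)110001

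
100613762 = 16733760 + 83880002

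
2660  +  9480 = 12140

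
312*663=206856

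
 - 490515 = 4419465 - 4909980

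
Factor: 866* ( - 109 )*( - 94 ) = 8873036 = 2^2*47^1*109^1 * 433^1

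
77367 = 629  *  123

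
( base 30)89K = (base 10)7490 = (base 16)1D42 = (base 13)3542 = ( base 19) 11E4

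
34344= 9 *3816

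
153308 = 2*76654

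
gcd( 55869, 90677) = 1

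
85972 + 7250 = 93222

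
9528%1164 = 216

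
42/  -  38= -21/19 =- 1.11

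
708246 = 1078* 657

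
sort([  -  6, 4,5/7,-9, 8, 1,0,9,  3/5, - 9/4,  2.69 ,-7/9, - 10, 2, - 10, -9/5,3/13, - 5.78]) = [  -  10, - 10, - 9,-6, - 5.78, - 9/4, - 9/5, - 7/9, 0,3/13,3/5,5/7,  1  ,  2, 2.69,4, 8,9]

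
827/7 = 118+ 1/7=118.14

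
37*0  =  0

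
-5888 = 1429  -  7317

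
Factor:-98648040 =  - 2^3*3^1*5^1*822067^1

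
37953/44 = 862 + 25/44 = 862.57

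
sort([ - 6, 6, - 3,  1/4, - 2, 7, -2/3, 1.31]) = [-6, - 3,-2,- 2/3 , 1/4 , 1.31, 6,7]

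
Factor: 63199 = 63199^1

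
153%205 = 153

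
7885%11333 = 7885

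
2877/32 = 2877/32= 89.91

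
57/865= 57/865 = 0.07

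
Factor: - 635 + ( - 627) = - 2^1*631^1 = - 1262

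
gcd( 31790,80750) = 170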